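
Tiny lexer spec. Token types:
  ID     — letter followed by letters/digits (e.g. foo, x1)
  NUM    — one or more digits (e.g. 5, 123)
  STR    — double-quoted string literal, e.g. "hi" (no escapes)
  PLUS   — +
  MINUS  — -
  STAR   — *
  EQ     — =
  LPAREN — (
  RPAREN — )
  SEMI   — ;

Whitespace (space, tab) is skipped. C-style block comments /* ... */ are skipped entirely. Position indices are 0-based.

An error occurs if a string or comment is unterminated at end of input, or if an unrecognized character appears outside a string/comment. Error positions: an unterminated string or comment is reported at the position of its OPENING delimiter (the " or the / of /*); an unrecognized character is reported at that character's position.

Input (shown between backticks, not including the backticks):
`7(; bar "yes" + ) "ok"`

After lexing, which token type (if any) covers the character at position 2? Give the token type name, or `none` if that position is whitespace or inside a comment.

Answer: SEMI

Derivation:
pos=0: emit NUM '7' (now at pos=1)
pos=1: emit LPAREN '('
pos=2: emit SEMI ';'
pos=4: emit ID 'bar' (now at pos=7)
pos=8: enter STRING mode
pos=8: emit STR "yes" (now at pos=13)
pos=14: emit PLUS '+'
pos=16: emit RPAREN ')'
pos=18: enter STRING mode
pos=18: emit STR "ok" (now at pos=22)
DONE. 8 tokens: [NUM, LPAREN, SEMI, ID, STR, PLUS, RPAREN, STR]
Position 2: char is ';' -> SEMI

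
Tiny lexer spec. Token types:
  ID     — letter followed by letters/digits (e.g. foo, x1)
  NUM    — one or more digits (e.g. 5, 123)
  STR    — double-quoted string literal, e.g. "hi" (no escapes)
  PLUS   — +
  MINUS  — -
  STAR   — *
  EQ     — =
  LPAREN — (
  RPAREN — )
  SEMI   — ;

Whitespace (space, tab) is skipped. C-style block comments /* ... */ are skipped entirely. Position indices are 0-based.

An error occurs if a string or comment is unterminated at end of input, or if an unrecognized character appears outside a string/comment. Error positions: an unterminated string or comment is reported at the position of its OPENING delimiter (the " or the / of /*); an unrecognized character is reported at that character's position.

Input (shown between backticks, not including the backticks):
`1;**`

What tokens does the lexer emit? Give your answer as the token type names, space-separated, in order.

pos=0: emit NUM '1' (now at pos=1)
pos=1: emit SEMI ';'
pos=2: emit STAR '*'
pos=3: emit STAR '*'
DONE. 4 tokens: [NUM, SEMI, STAR, STAR]

Answer: NUM SEMI STAR STAR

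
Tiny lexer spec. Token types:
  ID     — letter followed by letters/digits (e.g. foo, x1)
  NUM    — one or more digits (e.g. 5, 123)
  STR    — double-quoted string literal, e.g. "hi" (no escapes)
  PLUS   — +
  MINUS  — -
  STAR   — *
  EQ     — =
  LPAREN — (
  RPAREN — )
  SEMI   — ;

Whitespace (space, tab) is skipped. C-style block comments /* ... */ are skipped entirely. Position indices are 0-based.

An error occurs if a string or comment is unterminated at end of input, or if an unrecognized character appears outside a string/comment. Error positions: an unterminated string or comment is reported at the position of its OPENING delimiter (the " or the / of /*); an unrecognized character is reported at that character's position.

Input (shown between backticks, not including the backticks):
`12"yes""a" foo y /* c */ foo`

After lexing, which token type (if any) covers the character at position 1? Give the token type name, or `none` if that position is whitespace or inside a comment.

pos=0: emit NUM '12' (now at pos=2)
pos=2: enter STRING mode
pos=2: emit STR "yes" (now at pos=7)
pos=7: enter STRING mode
pos=7: emit STR "a" (now at pos=10)
pos=11: emit ID 'foo' (now at pos=14)
pos=15: emit ID 'y' (now at pos=16)
pos=17: enter COMMENT mode (saw '/*')
exit COMMENT mode (now at pos=24)
pos=25: emit ID 'foo' (now at pos=28)
DONE. 6 tokens: [NUM, STR, STR, ID, ID, ID]
Position 1: char is '2' -> NUM

Answer: NUM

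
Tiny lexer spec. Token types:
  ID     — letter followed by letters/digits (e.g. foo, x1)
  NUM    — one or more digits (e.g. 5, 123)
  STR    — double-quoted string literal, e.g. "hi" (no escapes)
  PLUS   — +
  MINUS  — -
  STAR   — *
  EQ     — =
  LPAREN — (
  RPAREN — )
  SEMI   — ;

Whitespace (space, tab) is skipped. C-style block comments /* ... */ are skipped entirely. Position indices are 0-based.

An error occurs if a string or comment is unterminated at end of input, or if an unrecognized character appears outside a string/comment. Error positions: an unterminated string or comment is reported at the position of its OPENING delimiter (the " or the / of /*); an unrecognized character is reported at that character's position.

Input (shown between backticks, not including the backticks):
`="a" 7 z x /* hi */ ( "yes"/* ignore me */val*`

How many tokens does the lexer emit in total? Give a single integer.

Answer: 9

Derivation:
pos=0: emit EQ '='
pos=1: enter STRING mode
pos=1: emit STR "a" (now at pos=4)
pos=5: emit NUM '7' (now at pos=6)
pos=7: emit ID 'z' (now at pos=8)
pos=9: emit ID 'x' (now at pos=10)
pos=11: enter COMMENT mode (saw '/*')
exit COMMENT mode (now at pos=19)
pos=20: emit LPAREN '('
pos=22: enter STRING mode
pos=22: emit STR "yes" (now at pos=27)
pos=27: enter COMMENT mode (saw '/*')
exit COMMENT mode (now at pos=42)
pos=42: emit ID 'val' (now at pos=45)
pos=45: emit STAR '*'
DONE. 9 tokens: [EQ, STR, NUM, ID, ID, LPAREN, STR, ID, STAR]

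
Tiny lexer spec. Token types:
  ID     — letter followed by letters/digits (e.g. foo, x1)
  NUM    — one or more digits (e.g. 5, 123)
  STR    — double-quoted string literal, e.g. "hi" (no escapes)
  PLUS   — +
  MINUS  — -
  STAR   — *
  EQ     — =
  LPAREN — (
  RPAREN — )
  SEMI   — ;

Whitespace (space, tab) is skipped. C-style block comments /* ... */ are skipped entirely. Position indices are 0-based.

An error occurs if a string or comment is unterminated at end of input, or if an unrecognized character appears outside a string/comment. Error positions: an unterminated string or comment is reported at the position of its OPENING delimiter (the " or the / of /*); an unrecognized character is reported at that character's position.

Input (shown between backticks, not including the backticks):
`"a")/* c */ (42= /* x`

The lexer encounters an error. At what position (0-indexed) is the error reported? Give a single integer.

pos=0: enter STRING mode
pos=0: emit STR "a" (now at pos=3)
pos=3: emit RPAREN ')'
pos=4: enter COMMENT mode (saw '/*')
exit COMMENT mode (now at pos=11)
pos=12: emit LPAREN '('
pos=13: emit NUM '42' (now at pos=15)
pos=15: emit EQ '='
pos=17: enter COMMENT mode (saw '/*')
pos=17: ERROR — unterminated comment (reached EOF)

Answer: 17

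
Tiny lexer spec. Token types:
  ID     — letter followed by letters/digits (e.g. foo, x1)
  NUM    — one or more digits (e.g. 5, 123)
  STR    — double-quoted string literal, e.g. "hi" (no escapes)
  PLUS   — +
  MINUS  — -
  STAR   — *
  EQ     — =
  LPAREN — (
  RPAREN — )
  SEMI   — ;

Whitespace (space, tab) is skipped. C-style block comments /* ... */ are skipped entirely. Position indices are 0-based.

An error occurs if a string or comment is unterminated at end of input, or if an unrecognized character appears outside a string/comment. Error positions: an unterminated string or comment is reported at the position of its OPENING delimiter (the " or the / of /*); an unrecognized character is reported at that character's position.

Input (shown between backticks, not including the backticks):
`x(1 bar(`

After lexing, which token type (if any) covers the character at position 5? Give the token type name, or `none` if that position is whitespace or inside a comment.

Answer: ID

Derivation:
pos=0: emit ID 'x' (now at pos=1)
pos=1: emit LPAREN '('
pos=2: emit NUM '1' (now at pos=3)
pos=4: emit ID 'bar' (now at pos=7)
pos=7: emit LPAREN '('
DONE. 5 tokens: [ID, LPAREN, NUM, ID, LPAREN]
Position 5: char is 'a' -> ID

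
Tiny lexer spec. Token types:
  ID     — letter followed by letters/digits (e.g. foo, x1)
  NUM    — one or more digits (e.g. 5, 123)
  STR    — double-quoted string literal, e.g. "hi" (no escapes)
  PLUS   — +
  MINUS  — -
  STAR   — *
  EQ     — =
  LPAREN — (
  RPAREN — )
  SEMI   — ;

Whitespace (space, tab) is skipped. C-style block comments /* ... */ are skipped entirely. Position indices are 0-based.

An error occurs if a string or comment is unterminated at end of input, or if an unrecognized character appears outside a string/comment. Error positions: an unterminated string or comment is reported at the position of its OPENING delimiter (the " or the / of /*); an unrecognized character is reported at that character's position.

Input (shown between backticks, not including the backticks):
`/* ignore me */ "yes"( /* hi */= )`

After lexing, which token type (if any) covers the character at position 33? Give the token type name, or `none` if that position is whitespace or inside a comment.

Answer: RPAREN

Derivation:
pos=0: enter COMMENT mode (saw '/*')
exit COMMENT mode (now at pos=15)
pos=16: enter STRING mode
pos=16: emit STR "yes" (now at pos=21)
pos=21: emit LPAREN '('
pos=23: enter COMMENT mode (saw '/*')
exit COMMENT mode (now at pos=31)
pos=31: emit EQ '='
pos=33: emit RPAREN ')'
DONE. 4 tokens: [STR, LPAREN, EQ, RPAREN]
Position 33: char is ')' -> RPAREN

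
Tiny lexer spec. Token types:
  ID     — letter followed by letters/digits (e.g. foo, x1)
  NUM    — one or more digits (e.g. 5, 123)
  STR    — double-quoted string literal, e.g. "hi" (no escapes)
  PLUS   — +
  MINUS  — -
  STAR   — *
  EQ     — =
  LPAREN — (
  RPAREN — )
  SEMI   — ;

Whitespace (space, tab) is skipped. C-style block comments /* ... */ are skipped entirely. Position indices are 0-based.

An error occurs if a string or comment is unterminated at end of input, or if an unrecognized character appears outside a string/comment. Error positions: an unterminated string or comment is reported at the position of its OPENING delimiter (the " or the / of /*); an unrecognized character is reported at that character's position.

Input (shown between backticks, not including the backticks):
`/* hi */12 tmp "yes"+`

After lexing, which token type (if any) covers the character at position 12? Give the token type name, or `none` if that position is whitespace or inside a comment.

pos=0: enter COMMENT mode (saw '/*')
exit COMMENT mode (now at pos=8)
pos=8: emit NUM '12' (now at pos=10)
pos=11: emit ID 'tmp' (now at pos=14)
pos=15: enter STRING mode
pos=15: emit STR "yes" (now at pos=20)
pos=20: emit PLUS '+'
DONE. 4 tokens: [NUM, ID, STR, PLUS]
Position 12: char is 'm' -> ID

Answer: ID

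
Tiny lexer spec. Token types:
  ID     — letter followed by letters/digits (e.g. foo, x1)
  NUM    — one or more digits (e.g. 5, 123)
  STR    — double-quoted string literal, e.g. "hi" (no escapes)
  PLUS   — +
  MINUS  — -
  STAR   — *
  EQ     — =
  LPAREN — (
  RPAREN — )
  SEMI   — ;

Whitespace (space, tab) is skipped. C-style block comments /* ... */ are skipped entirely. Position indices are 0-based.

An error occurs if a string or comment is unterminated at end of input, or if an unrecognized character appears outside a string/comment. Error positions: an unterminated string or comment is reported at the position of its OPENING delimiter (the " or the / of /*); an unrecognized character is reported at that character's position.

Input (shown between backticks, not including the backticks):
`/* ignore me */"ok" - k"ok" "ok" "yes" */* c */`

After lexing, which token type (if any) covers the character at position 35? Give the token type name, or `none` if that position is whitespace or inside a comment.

Answer: STR

Derivation:
pos=0: enter COMMENT mode (saw '/*')
exit COMMENT mode (now at pos=15)
pos=15: enter STRING mode
pos=15: emit STR "ok" (now at pos=19)
pos=20: emit MINUS '-'
pos=22: emit ID 'k' (now at pos=23)
pos=23: enter STRING mode
pos=23: emit STR "ok" (now at pos=27)
pos=28: enter STRING mode
pos=28: emit STR "ok" (now at pos=32)
pos=33: enter STRING mode
pos=33: emit STR "yes" (now at pos=38)
pos=39: emit STAR '*'
pos=40: enter COMMENT mode (saw '/*')
exit COMMENT mode (now at pos=47)
DONE. 7 tokens: [STR, MINUS, ID, STR, STR, STR, STAR]
Position 35: char is 'e' -> STR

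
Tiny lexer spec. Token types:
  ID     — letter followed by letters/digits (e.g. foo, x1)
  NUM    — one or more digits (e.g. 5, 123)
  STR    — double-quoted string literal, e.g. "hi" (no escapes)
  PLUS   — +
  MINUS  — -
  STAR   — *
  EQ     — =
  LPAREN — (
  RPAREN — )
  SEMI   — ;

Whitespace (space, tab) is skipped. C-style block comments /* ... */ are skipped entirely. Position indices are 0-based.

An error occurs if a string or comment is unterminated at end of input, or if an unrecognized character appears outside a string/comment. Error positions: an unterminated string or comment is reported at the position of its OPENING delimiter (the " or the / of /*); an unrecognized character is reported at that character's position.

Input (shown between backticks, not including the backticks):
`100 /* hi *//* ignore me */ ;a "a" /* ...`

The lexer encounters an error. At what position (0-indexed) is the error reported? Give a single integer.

pos=0: emit NUM '100' (now at pos=3)
pos=4: enter COMMENT mode (saw '/*')
exit COMMENT mode (now at pos=12)
pos=12: enter COMMENT mode (saw '/*')
exit COMMENT mode (now at pos=27)
pos=28: emit SEMI ';'
pos=29: emit ID 'a' (now at pos=30)
pos=31: enter STRING mode
pos=31: emit STR "a" (now at pos=34)
pos=35: enter COMMENT mode (saw '/*')
pos=35: ERROR — unterminated comment (reached EOF)

Answer: 35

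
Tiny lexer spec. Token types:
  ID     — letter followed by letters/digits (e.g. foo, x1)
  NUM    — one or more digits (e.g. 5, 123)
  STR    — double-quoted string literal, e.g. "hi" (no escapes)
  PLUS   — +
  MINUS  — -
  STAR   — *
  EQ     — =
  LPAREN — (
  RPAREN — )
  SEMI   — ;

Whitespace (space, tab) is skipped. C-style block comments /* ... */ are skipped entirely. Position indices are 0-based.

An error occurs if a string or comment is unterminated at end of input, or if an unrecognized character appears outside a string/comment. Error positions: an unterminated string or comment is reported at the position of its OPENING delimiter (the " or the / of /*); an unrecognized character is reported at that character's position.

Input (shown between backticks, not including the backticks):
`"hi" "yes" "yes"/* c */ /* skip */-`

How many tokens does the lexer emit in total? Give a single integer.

pos=0: enter STRING mode
pos=0: emit STR "hi" (now at pos=4)
pos=5: enter STRING mode
pos=5: emit STR "yes" (now at pos=10)
pos=11: enter STRING mode
pos=11: emit STR "yes" (now at pos=16)
pos=16: enter COMMENT mode (saw '/*')
exit COMMENT mode (now at pos=23)
pos=24: enter COMMENT mode (saw '/*')
exit COMMENT mode (now at pos=34)
pos=34: emit MINUS '-'
DONE. 4 tokens: [STR, STR, STR, MINUS]

Answer: 4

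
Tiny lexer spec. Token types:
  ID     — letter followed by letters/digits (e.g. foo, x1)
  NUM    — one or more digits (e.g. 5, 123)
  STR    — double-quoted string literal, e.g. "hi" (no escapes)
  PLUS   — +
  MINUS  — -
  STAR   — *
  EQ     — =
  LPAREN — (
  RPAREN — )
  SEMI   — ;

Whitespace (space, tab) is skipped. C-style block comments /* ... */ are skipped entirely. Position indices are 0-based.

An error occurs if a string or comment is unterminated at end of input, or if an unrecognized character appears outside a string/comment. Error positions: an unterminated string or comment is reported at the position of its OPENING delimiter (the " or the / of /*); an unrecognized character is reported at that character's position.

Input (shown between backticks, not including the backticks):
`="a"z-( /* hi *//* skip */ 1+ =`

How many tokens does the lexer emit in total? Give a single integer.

pos=0: emit EQ '='
pos=1: enter STRING mode
pos=1: emit STR "a" (now at pos=4)
pos=4: emit ID 'z' (now at pos=5)
pos=5: emit MINUS '-'
pos=6: emit LPAREN '('
pos=8: enter COMMENT mode (saw '/*')
exit COMMENT mode (now at pos=16)
pos=16: enter COMMENT mode (saw '/*')
exit COMMENT mode (now at pos=26)
pos=27: emit NUM '1' (now at pos=28)
pos=28: emit PLUS '+'
pos=30: emit EQ '='
DONE. 8 tokens: [EQ, STR, ID, MINUS, LPAREN, NUM, PLUS, EQ]

Answer: 8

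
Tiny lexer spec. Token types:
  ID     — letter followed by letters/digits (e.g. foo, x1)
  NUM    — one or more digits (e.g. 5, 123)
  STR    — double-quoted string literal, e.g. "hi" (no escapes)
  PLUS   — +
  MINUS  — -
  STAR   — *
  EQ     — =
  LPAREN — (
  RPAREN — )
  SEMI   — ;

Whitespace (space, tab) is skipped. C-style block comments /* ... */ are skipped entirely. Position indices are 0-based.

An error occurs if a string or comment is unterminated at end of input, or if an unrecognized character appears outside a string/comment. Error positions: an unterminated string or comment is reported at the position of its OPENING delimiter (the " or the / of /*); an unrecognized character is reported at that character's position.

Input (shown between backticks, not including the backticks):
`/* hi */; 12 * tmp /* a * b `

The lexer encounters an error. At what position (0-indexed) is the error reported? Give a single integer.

Answer: 19

Derivation:
pos=0: enter COMMENT mode (saw '/*')
exit COMMENT mode (now at pos=8)
pos=8: emit SEMI ';'
pos=10: emit NUM '12' (now at pos=12)
pos=13: emit STAR '*'
pos=15: emit ID 'tmp' (now at pos=18)
pos=19: enter COMMENT mode (saw '/*')
pos=19: ERROR — unterminated comment (reached EOF)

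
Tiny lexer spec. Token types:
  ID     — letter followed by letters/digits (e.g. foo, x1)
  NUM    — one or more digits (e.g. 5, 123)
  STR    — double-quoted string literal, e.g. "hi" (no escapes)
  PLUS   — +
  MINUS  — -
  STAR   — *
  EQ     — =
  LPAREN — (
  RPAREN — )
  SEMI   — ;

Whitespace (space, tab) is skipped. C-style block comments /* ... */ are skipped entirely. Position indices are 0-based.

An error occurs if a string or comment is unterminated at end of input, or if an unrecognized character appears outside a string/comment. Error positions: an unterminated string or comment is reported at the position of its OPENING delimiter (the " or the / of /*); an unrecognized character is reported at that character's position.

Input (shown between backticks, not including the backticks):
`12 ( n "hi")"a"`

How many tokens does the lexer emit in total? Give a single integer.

Answer: 6

Derivation:
pos=0: emit NUM '12' (now at pos=2)
pos=3: emit LPAREN '('
pos=5: emit ID 'n' (now at pos=6)
pos=7: enter STRING mode
pos=7: emit STR "hi" (now at pos=11)
pos=11: emit RPAREN ')'
pos=12: enter STRING mode
pos=12: emit STR "a" (now at pos=15)
DONE. 6 tokens: [NUM, LPAREN, ID, STR, RPAREN, STR]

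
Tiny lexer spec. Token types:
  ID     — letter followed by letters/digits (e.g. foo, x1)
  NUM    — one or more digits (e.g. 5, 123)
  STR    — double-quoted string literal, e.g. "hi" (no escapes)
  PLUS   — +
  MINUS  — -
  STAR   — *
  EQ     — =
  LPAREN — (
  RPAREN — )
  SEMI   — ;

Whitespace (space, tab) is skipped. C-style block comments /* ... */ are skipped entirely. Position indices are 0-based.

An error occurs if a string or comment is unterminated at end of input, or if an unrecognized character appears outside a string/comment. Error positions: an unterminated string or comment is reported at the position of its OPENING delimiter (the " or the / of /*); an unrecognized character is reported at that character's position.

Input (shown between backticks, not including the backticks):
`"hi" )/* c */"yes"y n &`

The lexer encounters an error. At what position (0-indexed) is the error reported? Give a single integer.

Answer: 22

Derivation:
pos=0: enter STRING mode
pos=0: emit STR "hi" (now at pos=4)
pos=5: emit RPAREN ')'
pos=6: enter COMMENT mode (saw '/*')
exit COMMENT mode (now at pos=13)
pos=13: enter STRING mode
pos=13: emit STR "yes" (now at pos=18)
pos=18: emit ID 'y' (now at pos=19)
pos=20: emit ID 'n' (now at pos=21)
pos=22: ERROR — unrecognized char '&'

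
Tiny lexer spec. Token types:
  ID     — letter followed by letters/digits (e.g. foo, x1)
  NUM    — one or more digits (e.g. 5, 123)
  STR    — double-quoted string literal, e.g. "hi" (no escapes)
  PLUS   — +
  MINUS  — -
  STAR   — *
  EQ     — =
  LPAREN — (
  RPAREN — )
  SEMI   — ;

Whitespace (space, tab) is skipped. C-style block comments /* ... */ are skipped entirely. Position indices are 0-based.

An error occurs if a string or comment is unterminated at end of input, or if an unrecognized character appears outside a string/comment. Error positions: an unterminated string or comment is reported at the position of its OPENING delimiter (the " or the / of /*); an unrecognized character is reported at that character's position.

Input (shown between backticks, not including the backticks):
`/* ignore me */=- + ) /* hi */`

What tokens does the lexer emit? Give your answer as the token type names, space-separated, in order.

pos=0: enter COMMENT mode (saw '/*')
exit COMMENT mode (now at pos=15)
pos=15: emit EQ '='
pos=16: emit MINUS '-'
pos=18: emit PLUS '+'
pos=20: emit RPAREN ')'
pos=22: enter COMMENT mode (saw '/*')
exit COMMENT mode (now at pos=30)
DONE. 4 tokens: [EQ, MINUS, PLUS, RPAREN]

Answer: EQ MINUS PLUS RPAREN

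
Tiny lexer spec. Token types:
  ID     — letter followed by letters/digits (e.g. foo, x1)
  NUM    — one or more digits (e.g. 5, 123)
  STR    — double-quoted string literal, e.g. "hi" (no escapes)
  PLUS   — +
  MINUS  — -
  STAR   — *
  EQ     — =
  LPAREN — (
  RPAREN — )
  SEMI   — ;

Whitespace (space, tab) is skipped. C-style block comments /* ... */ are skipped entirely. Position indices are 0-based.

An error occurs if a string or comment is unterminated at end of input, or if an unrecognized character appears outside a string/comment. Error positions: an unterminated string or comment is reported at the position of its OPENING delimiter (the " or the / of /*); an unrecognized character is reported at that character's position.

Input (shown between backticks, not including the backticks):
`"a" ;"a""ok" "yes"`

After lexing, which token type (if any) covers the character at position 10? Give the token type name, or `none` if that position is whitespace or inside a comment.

pos=0: enter STRING mode
pos=0: emit STR "a" (now at pos=3)
pos=4: emit SEMI ';'
pos=5: enter STRING mode
pos=5: emit STR "a" (now at pos=8)
pos=8: enter STRING mode
pos=8: emit STR "ok" (now at pos=12)
pos=13: enter STRING mode
pos=13: emit STR "yes" (now at pos=18)
DONE. 5 tokens: [STR, SEMI, STR, STR, STR]
Position 10: char is 'k' -> STR

Answer: STR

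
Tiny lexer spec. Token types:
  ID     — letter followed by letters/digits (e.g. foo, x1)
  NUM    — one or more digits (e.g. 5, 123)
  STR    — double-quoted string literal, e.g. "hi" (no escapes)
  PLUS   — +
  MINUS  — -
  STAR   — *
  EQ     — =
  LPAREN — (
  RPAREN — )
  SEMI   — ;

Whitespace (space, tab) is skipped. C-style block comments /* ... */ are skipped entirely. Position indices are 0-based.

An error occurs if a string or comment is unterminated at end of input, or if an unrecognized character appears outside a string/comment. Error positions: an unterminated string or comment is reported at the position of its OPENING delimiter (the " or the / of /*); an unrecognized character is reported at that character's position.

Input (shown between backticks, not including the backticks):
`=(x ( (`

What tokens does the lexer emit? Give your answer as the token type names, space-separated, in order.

Answer: EQ LPAREN ID LPAREN LPAREN

Derivation:
pos=0: emit EQ '='
pos=1: emit LPAREN '('
pos=2: emit ID 'x' (now at pos=3)
pos=4: emit LPAREN '('
pos=6: emit LPAREN '('
DONE. 5 tokens: [EQ, LPAREN, ID, LPAREN, LPAREN]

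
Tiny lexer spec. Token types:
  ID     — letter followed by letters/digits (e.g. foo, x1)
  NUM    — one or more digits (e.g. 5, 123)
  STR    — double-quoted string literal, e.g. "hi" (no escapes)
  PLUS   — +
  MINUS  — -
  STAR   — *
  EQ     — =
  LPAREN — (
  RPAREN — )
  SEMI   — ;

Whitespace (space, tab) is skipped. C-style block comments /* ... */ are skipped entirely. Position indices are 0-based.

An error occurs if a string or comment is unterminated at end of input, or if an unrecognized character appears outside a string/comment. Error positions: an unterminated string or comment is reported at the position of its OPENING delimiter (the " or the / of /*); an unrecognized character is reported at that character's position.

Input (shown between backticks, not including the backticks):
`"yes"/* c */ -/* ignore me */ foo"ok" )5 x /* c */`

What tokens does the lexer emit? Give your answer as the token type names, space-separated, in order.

Answer: STR MINUS ID STR RPAREN NUM ID

Derivation:
pos=0: enter STRING mode
pos=0: emit STR "yes" (now at pos=5)
pos=5: enter COMMENT mode (saw '/*')
exit COMMENT mode (now at pos=12)
pos=13: emit MINUS '-'
pos=14: enter COMMENT mode (saw '/*')
exit COMMENT mode (now at pos=29)
pos=30: emit ID 'foo' (now at pos=33)
pos=33: enter STRING mode
pos=33: emit STR "ok" (now at pos=37)
pos=38: emit RPAREN ')'
pos=39: emit NUM '5' (now at pos=40)
pos=41: emit ID 'x' (now at pos=42)
pos=43: enter COMMENT mode (saw '/*')
exit COMMENT mode (now at pos=50)
DONE. 7 tokens: [STR, MINUS, ID, STR, RPAREN, NUM, ID]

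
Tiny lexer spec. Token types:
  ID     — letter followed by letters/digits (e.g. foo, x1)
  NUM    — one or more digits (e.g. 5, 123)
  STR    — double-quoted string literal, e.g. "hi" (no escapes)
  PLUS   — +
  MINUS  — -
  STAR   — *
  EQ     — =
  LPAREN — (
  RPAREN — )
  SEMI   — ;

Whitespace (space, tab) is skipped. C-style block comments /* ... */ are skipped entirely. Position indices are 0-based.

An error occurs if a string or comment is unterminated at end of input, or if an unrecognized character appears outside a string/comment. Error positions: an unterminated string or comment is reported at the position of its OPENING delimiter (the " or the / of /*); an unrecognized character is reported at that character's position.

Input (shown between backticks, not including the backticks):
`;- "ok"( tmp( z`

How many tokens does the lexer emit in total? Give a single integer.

Answer: 7

Derivation:
pos=0: emit SEMI ';'
pos=1: emit MINUS '-'
pos=3: enter STRING mode
pos=3: emit STR "ok" (now at pos=7)
pos=7: emit LPAREN '('
pos=9: emit ID 'tmp' (now at pos=12)
pos=12: emit LPAREN '('
pos=14: emit ID 'z' (now at pos=15)
DONE. 7 tokens: [SEMI, MINUS, STR, LPAREN, ID, LPAREN, ID]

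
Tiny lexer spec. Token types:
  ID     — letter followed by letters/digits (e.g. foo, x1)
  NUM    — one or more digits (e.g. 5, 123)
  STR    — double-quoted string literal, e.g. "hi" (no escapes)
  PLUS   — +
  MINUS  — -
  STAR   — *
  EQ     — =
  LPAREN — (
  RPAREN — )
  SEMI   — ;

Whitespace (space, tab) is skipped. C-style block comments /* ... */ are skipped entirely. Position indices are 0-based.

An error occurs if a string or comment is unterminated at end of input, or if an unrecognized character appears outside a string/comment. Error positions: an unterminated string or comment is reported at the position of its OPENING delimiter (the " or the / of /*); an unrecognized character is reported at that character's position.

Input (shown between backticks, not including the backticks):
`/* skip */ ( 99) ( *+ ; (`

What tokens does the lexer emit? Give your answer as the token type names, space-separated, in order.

Answer: LPAREN NUM RPAREN LPAREN STAR PLUS SEMI LPAREN

Derivation:
pos=0: enter COMMENT mode (saw '/*')
exit COMMENT mode (now at pos=10)
pos=11: emit LPAREN '('
pos=13: emit NUM '99' (now at pos=15)
pos=15: emit RPAREN ')'
pos=17: emit LPAREN '('
pos=19: emit STAR '*'
pos=20: emit PLUS '+'
pos=22: emit SEMI ';'
pos=24: emit LPAREN '('
DONE. 8 tokens: [LPAREN, NUM, RPAREN, LPAREN, STAR, PLUS, SEMI, LPAREN]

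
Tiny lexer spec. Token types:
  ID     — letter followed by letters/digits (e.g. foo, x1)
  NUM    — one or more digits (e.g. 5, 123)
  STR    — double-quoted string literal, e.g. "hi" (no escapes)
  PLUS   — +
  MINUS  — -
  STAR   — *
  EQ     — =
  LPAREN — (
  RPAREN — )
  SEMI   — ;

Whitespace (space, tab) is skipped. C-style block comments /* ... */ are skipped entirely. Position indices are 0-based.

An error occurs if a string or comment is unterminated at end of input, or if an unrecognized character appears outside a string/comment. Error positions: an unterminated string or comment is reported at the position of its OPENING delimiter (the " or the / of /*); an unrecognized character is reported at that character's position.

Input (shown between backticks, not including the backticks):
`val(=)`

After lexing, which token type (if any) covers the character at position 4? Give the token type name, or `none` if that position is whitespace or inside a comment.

pos=0: emit ID 'val' (now at pos=3)
pos=3: emit LPAREN '('
pos=4: emit EQ '='
pos=5: emit RPAREN ')'
DONE. 4 tokens: [ID, LPAREN, EQ, RPAREN]
Position 4: char is '=' -> EQ

Answer: EQ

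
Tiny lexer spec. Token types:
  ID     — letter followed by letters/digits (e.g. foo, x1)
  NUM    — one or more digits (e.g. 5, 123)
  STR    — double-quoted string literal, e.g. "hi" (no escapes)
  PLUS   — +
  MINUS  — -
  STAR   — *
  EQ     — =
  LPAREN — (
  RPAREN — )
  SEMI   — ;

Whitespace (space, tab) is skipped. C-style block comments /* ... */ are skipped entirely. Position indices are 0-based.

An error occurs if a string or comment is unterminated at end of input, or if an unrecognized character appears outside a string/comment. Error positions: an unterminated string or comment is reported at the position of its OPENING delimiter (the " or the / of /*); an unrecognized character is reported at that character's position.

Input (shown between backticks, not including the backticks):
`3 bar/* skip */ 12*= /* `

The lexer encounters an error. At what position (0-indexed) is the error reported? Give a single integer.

pos=0: emit NUM '3' (now at pos=1)
pos=2: emit ID 'bar' (now at pos=5)
pos=5: enter COMMENT mode (saw '/*')
exit COMMENT mode (now at pos=15)
pos=16: emit NUM '12' (now at pos=18)
pos=18: emit STAR '*'
pos=19: emit EQ '='
pos=21: enter COMMENT mode (saw '/*')
pos=21: ERROR — unterminated comment (reached EOF)

Answer: 21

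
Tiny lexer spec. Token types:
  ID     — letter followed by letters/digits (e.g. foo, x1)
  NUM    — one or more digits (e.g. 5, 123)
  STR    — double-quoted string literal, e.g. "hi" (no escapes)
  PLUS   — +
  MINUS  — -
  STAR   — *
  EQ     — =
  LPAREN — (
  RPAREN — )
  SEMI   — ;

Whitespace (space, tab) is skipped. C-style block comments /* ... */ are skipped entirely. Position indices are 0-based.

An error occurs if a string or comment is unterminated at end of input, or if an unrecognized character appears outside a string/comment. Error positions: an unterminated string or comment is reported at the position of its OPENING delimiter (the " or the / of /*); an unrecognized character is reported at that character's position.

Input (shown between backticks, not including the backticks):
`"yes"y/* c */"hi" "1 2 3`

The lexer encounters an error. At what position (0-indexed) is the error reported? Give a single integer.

Answer: 18

Derivation:
pos=0: enter STRING mode
pos=0: emit STR "yes" (now at pos=5)
pos=5: emit ID 'y' (now at pos=6)
pos=6: enter COMMENT mode (saw '/*')
exit COMMENT mode (now at pos=13)
pos=13: enter STRING mode
pos=13: emit STR "hi" (now at pos=17)
pos=18: enter STRING mode
pos=18: ERROR — unterminated string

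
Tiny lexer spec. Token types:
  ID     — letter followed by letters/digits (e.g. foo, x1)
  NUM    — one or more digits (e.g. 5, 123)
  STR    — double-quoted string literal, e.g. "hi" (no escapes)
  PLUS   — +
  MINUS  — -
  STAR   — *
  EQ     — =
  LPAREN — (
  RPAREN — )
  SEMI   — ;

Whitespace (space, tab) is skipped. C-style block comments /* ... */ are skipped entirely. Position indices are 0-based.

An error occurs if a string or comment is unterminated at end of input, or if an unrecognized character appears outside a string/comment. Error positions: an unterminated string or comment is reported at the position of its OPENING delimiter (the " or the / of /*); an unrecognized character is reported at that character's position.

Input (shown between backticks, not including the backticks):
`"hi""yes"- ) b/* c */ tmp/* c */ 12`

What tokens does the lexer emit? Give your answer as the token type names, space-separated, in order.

pos=0: enter STRING mode
pos=0: emit STR "hi" (now at pos=4)
pos=4: enter STRING mode
pos=4: emit STR "yes" (now at pos=9)
pos=9: emit MINUS '-'
pos=11: emit RPAREN ')'
pos=13: emit ID 'b' (now at pos=14)
pos=14: enter COMMENT mode (saw '/*')
exit COMMENT mode (now at pos=21)
pos=22: emit ID 'tmp' (now at pos=25)
pos=25: enter COMMENT mode (saw '/*')
exit COMMENT mode (now at pos=32)
pos=33: emit NUM '12' (now at pos=35)
DONE. 7 tokens: [STR, STR, MINUS, RPAREN, ID, ID, NUM]

Answer: STR STR MINUS RPAREN ID ID NUM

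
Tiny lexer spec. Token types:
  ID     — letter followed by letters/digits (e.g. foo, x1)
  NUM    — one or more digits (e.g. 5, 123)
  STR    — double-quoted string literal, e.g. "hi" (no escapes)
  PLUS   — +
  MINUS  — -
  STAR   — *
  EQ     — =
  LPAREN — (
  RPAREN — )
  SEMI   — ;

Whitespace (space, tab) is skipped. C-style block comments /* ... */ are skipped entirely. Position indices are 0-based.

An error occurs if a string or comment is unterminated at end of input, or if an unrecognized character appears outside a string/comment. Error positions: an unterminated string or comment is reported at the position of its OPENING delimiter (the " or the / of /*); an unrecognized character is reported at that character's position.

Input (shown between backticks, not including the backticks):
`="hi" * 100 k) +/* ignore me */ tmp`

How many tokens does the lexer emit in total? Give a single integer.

pos=0: emit EQ '='
pos=1: enter STRING mode
pos=1: emit STR "hi" (now at pos=5)
pos=6: emit STAR '*'
pos=8: emit NUM '100' (now at pos=11)
pos=12: emit ID 'k' (now at pos=13)
pos=13: emit RPAREN ')'
pos=15: emit PLUS '+'
pos=16: enter COMMENT mode (saw '/*')
exit COMMENT mode (now at pos=31)
pos=32: emit ID 'tmp' (now at pos=35)
DONE. 8 tokens: [EQ, STR, STAR, NUM, ID, RPAREN, PLUS, ID]

Answer: 8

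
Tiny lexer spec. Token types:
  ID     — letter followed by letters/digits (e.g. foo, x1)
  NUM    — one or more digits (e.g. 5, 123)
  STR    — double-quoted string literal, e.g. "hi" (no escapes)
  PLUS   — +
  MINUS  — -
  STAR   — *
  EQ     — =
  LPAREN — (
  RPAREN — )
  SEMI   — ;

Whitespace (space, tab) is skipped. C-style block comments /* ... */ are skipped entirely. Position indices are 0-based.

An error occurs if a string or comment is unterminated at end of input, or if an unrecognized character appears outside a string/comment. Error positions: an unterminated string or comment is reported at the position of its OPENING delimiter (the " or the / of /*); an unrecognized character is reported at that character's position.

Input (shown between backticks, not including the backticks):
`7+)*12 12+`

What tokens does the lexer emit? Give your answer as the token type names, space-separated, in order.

pos=0: emit NUM '7' (now at pos=1)
pos=1: emit PLUS '+'
pos=2: emit RPAREN ')'
pos=3: emit STAR '*'
pos=4: emit NUM '12' (now at pos=6)
pos=7: emit NUM '12' (now at pos=9)
pos=9: emit PLUS '+'
DONE. 7 tokens: [NUM, PLUS, RPAREN, STAR, NUM, NUM, PLUS]

Answer: NUM PLUS RPAREN STAR NUM NUM PLUS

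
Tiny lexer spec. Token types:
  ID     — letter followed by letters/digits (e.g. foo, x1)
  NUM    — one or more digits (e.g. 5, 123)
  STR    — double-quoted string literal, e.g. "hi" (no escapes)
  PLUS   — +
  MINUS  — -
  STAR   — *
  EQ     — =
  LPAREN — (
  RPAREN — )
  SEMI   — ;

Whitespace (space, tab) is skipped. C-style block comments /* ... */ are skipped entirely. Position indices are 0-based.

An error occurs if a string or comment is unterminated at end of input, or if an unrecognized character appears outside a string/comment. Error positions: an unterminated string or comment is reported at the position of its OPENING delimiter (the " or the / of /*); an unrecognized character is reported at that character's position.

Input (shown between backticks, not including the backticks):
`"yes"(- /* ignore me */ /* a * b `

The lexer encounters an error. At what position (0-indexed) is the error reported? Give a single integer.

Answer: 24

Derivation:
pos=0: enter STRING mode
pos=0: emit STR "yes" (now at pos=5)
pos=5: emit LPAREN '('
pos=6: emit MINUS '-'
pos=8: enter COMMENT mode (saw '/*')
exit COMMENT mode (now at pos=23)
pos=24: enter COMMENT mode (saw '/*')
pos=24: ERROR — unterminated comment (reached EOF)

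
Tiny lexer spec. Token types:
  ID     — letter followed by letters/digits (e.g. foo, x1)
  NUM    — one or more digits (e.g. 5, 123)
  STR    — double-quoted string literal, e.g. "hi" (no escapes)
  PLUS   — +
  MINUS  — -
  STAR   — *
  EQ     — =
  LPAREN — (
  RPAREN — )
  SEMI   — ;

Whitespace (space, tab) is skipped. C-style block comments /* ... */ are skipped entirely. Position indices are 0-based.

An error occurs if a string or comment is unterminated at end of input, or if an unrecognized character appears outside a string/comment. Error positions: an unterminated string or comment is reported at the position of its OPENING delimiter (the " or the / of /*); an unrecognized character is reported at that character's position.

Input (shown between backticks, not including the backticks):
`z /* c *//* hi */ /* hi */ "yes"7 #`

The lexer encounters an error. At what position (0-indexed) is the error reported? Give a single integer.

pos=0: emit ID 'z' (now at pos=1)
pos=2: enter COMMENT mode (saw '/*')
exit COMMENT mode (now at pos=9)
pos=9: enter COMMENT mode (saw '/*')
exit COMMENT mode (now at pos=17)
pos=18: enter COMMENT mode (saw '/*')
exit COMMENT mode (now at pos=26)
pos=27: enter STRING mode
pos=27: emit STR "yes" (now at pos=32)
pos=32: emit NUM '7' (now at pos=33)
pos=34: ERROR — unrecognized char '#'

Answer: 34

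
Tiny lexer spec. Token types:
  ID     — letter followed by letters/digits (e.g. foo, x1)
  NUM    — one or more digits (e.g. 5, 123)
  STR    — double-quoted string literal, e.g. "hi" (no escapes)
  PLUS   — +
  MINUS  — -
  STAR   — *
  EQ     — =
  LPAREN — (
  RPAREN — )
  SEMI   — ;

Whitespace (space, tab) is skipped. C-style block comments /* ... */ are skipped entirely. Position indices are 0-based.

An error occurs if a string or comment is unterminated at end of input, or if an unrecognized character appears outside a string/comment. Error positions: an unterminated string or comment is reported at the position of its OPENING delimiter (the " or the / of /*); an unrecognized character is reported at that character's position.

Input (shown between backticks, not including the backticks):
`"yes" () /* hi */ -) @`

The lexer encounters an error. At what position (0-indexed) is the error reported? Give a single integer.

Answer: 21

Derivation:
pos=0: enter STRING mode
pos=0: emit STR "yes" (now at pos=5)
pos=6: emit LPAREN '('
pos=7: emit RPAREN ')'
pos=9: enter COMMENT mode (saw '/*')
exit COMMENT mode (now at pos=17)
pos=18: emit MINUS '-'
pos=19: emit RPAREN ')'
pos=21: ERROR — unrecognized char '@'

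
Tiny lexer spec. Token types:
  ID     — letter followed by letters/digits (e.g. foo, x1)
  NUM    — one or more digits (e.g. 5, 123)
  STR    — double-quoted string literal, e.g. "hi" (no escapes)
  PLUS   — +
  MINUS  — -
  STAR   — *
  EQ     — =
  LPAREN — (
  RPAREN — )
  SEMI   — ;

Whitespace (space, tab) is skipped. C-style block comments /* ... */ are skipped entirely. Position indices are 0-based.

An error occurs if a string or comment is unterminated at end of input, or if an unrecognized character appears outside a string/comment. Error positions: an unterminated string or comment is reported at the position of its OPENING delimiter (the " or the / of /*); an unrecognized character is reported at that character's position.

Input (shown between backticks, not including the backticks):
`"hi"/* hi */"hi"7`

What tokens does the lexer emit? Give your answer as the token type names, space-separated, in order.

Answer: STR STR NUM

Derivation:
pos=0: enter STRING mode
pos=0: emit STR "hi" (now at pos=4)
pos=4: enter COMMENT mode (saw '/*')
exit COMMENT mode (now at pos=12)
pos=12: enter STRING mode
pos=12: emit STR "hi" (now at pos=16)
pos=16: emit NUM '7' (now at pos=17)
DONE. 3 tokens: [STR, STR, NUM]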